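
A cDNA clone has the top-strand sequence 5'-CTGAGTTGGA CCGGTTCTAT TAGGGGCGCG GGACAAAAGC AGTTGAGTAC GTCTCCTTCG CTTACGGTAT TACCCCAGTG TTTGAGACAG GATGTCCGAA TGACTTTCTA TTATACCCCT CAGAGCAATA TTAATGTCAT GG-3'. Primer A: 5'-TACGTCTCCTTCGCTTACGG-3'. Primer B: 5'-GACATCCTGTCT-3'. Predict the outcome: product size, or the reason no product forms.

Primer A (TACGTCTCCTTCGCTTACGG) matches the top strand at positions 48–67; it acts as a forward primer.
Primer B's reverse complement is AGACAGGATGTC, matching the top strand at positions 85–96; it acts as a reverse primer.
The 3' ends face each other across positions 48–96, giving a 49 bp product.

Yes — a 49 bp product.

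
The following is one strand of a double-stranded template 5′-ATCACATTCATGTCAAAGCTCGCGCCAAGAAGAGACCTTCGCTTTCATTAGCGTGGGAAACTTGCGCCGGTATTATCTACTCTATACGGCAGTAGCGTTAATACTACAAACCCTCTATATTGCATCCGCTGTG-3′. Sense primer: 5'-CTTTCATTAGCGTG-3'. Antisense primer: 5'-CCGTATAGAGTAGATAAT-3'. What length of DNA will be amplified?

Forward primer CTTTCATTAGCGTG is found on the top strand at positions 42–55.
Taking the reverse complement of CCGTATAGAGTAGATAAT gives ATTATCTACTCTATACGG, found at positions 72–89 on the template; the primer anneals here to the top strand with its 3' end pointing upstream.
The product runs from position 42 to position 89, so its length is 89 − 42 + 1 = 48 bp.

48 bp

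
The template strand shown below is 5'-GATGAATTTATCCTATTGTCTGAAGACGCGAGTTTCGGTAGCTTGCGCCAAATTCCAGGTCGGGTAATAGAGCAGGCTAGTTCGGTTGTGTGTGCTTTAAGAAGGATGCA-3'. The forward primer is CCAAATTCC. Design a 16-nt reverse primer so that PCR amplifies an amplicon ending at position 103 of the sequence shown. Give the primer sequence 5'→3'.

The forward primer binds at positions 48–56; the product's 3' end on the top strand is position 103.
The reverse primer anneals to the top strand over positions 88–103, i.e. to GTGTGTGCTTTAAGAA.
Its sequence written 5'→3' is the reverse complement: TTCTTAAAGCACACAC.

5'-TTCTTAAAGCACACAC-3'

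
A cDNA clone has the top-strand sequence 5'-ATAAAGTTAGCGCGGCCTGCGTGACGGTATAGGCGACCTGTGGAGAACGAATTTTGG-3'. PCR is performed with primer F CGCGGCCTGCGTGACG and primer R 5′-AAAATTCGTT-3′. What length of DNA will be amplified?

Scanning the template, CGCGGCCTGCGTGACG occurs at positions 11–26; this primer anneals to the bottom strand there with its 3' end pointing downstream.
Taking the reverse complement of AAAATTCGTT gives AACGAATTTT, found at positions 46–55 on the template; the primer anneals here to the top strand with its 3' end pointing upstream.
Product length = (reverse-primer end) − (forward-primer start) + 1 = 55 − 11 + 1 = 45 bp.

45 bp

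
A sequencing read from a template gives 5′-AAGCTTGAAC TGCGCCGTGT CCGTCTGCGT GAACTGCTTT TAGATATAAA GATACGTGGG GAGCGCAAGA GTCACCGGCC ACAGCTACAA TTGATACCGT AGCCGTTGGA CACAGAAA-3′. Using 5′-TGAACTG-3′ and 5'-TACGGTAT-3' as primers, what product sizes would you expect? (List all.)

The forward primer TGAACTG matches the top strand at positions 6–12, 30–36.
The reverse primer's reverse complement is ATACCGTA, matching at positions 94–101.
Each forward site pairs with the reverse site to give a product ending at position 101: sizes 96, 72 bp.

96 bp, 72 bp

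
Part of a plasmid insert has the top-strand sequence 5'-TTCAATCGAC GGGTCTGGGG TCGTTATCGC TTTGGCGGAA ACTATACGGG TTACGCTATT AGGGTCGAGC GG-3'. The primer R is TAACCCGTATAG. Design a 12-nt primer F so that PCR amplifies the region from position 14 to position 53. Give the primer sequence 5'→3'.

The reverse primer's reverse complement CTATACGGGTTA matches the template at positions 42–53; the product starts at position 14.
The forward primer is identical to the top strand over positions 14–25: TCTGGGGTCGTT.

5'-TCTGGGGTCGTT-3'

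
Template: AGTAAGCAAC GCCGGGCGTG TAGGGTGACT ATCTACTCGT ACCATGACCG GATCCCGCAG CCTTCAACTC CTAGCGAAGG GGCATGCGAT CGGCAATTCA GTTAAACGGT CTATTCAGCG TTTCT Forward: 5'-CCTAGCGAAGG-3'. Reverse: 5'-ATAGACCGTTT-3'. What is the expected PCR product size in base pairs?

The forward primer matches the template at positions 70–80.
Taking the reverse complement of ATAGACCGTTT gives AAACGGTCTAT, found at positions 104–114 on the template; the primer anneals here to the top strand with its 3' end pointing upstream.
The product runs from position 70 to position 114, so its length is 114 − 70 + 1 = 45 bp.

45 bp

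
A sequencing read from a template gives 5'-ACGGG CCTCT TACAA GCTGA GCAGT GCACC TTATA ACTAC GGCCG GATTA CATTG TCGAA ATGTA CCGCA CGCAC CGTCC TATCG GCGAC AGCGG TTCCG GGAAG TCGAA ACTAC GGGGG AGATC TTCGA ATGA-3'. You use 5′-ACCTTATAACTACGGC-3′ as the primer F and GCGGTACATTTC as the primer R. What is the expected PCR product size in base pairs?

42 bp

Forward primer ACCTTATAACTACGGC is found on the top strand at positions 28–43.
Taking the reverse complement of GCGGTACATTTC gives GAAATGTACCGC, found at positions 58–69 on the template; the primer anneals here to the top strand with its 3' end pointing upstream.
Product length = (reverse-primer end) − (forward-primer start) + 1 = 69 − 28 + 1 = 42 bp.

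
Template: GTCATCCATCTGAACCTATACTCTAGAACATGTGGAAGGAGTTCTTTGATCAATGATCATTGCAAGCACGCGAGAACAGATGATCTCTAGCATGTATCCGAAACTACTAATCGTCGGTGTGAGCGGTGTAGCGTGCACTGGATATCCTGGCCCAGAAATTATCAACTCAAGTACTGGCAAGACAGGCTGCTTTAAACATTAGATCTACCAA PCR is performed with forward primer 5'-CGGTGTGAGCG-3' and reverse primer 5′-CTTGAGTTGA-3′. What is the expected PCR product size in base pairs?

Scanning the template, CGGTGTGAGCG occurs at positions 115–125; this primer anneals to the bottom strand there with its 3' end pointing downstream.
The reverse primer's reverse complement is TCAACTCAAG, which matches the template at positions 162–171.
Amplicon spans positions 115–171: 57 bp.

57 bp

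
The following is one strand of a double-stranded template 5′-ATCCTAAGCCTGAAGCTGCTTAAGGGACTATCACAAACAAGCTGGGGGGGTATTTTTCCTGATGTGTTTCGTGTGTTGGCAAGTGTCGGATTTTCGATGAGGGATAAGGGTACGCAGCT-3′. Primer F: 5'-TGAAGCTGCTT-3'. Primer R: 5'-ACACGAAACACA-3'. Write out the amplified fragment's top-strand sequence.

Forward primer TGAAGCTGCTT is found on the top strand at positions 11–21.
Taking the reverse complement of ACACGAAACACA gives TGTGTTTCGTGT, found at positions 63–74 on the template; the primer anneals here to the top strand with its 3' end pointing upstream.
The product is the template from position 11 through 74 (64 bp).

5'-TGAAGCTGCTTAAGGGACTATCACAAACAAGCTGGGGGGGTATTTTTCCTGATGTGTTTCGTGT-3'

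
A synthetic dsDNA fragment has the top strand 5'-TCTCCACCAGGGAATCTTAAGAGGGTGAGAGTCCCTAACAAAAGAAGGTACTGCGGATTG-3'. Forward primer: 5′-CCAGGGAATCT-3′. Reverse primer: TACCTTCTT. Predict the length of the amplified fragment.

The forward primer matches the template at positions 7–17.
Taking the reverse complement of TACCTTCTT gives AAGAAGGTA, found at positions 42–50 on the template; the primer anneals here to the top strand with its 3' end pointing upstream.
Amplicon spans positions 7–50: 44 bp.

44 bp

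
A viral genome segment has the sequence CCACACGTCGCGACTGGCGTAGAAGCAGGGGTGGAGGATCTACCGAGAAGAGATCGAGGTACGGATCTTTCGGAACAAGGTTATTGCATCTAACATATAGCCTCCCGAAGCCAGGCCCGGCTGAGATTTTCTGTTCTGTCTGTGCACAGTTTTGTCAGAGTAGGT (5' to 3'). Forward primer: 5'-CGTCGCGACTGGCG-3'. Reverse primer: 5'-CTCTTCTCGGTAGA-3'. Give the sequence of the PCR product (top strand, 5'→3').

The forward primer matches the template at positions 6–19.
Reverse complement of the reverse primer: TCTACCGAGAAGAG. This occurs on the top strand at positions 39–52.
The product is the template from position 6 through 52 (47 bp).

5'-CGTCGCGACTGGCGTAGAAGCAGGGGTGGAGGATCTACCGAGAAGAG-3'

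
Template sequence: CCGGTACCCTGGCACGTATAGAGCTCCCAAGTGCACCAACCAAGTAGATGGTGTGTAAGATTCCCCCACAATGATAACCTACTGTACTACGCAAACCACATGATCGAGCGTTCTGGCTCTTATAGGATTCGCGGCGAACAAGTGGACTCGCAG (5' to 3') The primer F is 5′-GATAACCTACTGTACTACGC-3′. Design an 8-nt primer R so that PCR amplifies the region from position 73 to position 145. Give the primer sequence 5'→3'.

5'-CCACTTGT-3'

The product's 3' end on the top strand is position 145.
The reverse primer anneals to the top strand over positions 138–145, i.e. to ACAAGTGG.
Its sequence written 5'→3' is the reverse complement: CCACTTGT.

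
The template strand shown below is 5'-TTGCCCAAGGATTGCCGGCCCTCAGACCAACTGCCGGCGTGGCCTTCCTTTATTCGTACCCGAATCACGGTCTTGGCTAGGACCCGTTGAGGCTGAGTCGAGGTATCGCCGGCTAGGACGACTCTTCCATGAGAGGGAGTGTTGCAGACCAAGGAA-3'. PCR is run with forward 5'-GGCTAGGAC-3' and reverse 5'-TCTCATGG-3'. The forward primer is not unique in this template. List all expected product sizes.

The forward primer GGCTAGGAC matches the top strand at positions 75–83, 111–119.
The reverse primer's reverse complement is CCATGAGA, matching at positions 127–134.
Each forward site pairs with the reverse site to give a product ending at position 134: sizes 60, 24 bp.

60 bp, 24 bp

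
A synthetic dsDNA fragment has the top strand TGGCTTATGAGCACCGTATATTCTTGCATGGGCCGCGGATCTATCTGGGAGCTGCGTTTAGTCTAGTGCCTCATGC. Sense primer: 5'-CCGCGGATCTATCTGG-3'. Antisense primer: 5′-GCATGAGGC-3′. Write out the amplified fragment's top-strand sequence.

Forward primer CCGCGGATCTATCTGG is found on the top strand at positions 33–48.
The reverse primer's reverse complement is GCCTCATGC, which matches the template at positions 68–76.
The product is the template from position 33 through 76 (44 bp).

5'-CCGCGGATCTATCTGGGAGCTGCGTTTAGTCTAGTGCCTCATGC-3'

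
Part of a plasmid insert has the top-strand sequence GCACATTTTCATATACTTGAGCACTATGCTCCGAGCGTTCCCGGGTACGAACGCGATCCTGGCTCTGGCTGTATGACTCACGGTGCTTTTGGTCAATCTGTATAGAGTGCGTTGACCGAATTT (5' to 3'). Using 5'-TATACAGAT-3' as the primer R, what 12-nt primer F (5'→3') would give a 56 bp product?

The reverse primer's reverse complement ATCTGTATA matches the template at positions 96–104, so the product ends at position 104.
A 56 bp product then starts at position 104 − 56 + 1 = 49.
The forward primer is identical to the top strand there: GAACGCGATCCT.

5'-GAACGCGATCCT-3'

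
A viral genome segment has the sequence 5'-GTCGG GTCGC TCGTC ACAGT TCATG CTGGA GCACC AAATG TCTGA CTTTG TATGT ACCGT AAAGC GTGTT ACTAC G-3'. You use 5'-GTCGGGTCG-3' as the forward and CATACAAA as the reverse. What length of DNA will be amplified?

54 bp

Scanning the template, GTCGGGTCG occurs at positions 1–9; this primer anneals to the bottom strand there with its 3' end pointing downstream.
Reverse complement of the reverse primer: TTTGTATG. This occurs on the top strand at positions 47–54.
Product length = (reverse-primer end) − (forward-primer start) + 1 = 54 − 1 + 1 = 54 bp.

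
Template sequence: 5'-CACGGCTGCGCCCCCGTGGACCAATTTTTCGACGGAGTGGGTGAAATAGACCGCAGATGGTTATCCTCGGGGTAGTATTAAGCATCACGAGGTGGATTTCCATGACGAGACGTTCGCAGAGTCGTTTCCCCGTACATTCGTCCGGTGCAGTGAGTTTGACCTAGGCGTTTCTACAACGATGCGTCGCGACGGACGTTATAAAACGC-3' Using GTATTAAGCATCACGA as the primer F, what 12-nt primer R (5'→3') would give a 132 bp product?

5'-GCGTTTTATAAC-3'

The forward primer binds at positions 75–90, so a 132 bp product ends at position 75 + 132 − 1 = 206.
The reverse primer anneals to the top strand over positions 195–206, i.e. to GTTATAAAACGC.
Its sequence written 5'→3' is the reverse complement: GCGTTTTATAAC.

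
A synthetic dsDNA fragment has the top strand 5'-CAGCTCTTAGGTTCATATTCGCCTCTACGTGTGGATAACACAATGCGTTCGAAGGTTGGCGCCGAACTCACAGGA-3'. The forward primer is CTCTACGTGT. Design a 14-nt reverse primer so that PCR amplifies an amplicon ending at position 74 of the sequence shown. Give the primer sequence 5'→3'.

5'-CCTGTGAGTTCGGC-3'

The forward primer binds at positions 23–32; the product's 3' end on the top strand is position 74.
The reverse primer anneals to the top strand over positions 61–74, i.e. to GCCGAACTCACAGG.
Its sequence written 5'→3' is the reverse complement: CCTGTGAGTTCGGC.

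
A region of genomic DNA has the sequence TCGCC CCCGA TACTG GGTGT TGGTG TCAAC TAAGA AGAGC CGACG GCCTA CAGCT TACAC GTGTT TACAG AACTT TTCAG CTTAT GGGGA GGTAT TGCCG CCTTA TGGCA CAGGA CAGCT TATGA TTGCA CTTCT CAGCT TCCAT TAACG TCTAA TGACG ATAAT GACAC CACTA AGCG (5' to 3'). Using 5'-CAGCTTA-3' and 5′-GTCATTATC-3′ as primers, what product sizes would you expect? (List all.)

The forward primer CAGCTTA matches the top strand at positions 51–57, 78–84, 116–122.
The reverse primer's reverse complement is GATAATGAC, matching at positions 160–168.
Each forward site pairs with the reverse site to give a product ending at position 168: sizes 118, 91, 53 bp.

118 bp, 91 bp, 53 bp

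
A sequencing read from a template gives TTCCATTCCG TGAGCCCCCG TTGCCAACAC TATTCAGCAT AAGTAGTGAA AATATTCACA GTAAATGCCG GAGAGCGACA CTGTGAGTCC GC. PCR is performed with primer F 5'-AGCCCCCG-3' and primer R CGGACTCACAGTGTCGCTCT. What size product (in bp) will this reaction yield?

Forward primer AGCCCCCG is found on the top strand at positions 13–20.
Taking the reverse complement of CGGACTCACAGTGTCGCTCT gives AGAGCGACACTGTGAGTCCG, found at positions 72–91 on the template; the primer anneals here to the top strand with its 3' end pointing upstream.
The product runs from position 13 to position 91, so its length is 91 − 13 + 1 = 79 bp.

79 bp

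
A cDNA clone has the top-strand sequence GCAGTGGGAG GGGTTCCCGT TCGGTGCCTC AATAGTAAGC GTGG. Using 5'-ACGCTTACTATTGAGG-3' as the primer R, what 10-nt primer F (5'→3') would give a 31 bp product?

The reverse primer's reverse complement CCTCAATAGTAAGCGT matches the template at positions 27–42, so the product ends at position 42.
A 31 bp product then starts at position 42 − 31 + 1 = 12.
The forward primer is identical to the top strand there: GGTTCCCGTT.

5'-GGTTCCCGTT-3'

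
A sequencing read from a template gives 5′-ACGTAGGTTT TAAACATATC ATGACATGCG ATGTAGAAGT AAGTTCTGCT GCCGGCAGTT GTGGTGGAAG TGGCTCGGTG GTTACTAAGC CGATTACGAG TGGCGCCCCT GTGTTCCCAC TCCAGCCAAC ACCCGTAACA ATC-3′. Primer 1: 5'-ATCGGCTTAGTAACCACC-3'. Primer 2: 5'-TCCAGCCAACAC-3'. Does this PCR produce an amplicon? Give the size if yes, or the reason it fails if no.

No product — the primers' 3' ends point away from each other.

Primer 1 (ATCGGCTTAGTAACCACC) has reverse complement GGTGGTTACTAAGCCGAT, which matches the top strand at positions 77–94; primer 1 anneals to the top strand there with its 3' end pointing upstream toward position 77.
Primer 2 (TCCAGCCAACAC) matches the top strand directly at positions 121–132; it anneals to the bottom strand with its 3' end pointing downstream toward position 132.
The 3' ends diverge (primer 1 extends toward position 1, primer 2 toward position 143), so the primers never converge on a shared product.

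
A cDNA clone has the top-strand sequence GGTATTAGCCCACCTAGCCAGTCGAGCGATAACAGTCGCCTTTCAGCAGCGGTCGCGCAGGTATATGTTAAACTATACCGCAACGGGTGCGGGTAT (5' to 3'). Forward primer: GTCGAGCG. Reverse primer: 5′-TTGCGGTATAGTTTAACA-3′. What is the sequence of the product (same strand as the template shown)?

5'-GTCGAGCGATAACAGTCGCCTTTCAGCAGCGGTCGCGCAGGTATATGTTAAACTATACCGCAA-3'

Forward primer GTCGAGCG is found on the top strand at positions 21–28.
The reverse primer's reverse complement is TGTTAAACTATACCGCAA, which matches the template at positions 66–83.
The product is the template from position 21 through 83 (63 bp).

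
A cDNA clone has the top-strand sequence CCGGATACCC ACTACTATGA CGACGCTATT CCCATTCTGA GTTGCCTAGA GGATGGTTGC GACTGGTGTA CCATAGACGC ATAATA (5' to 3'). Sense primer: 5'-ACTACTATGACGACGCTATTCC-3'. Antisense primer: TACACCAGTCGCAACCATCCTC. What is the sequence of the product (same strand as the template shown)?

Scanning the template, ACTACTATGACGACGCTATTCC occurs at positions 11–32; this primer anneals to the bottom strand there with its 3' end pointing downstream.
Reverse complement of the reverse primer: GAGGATGGTTGCGACTGGTGTA. This occurs on the top strand at positions 49–70.
The product is the template from position 11 through 70 (60 bp).

5'-ACTACTATGACGACGCTATTCCCATTCTGAGTTGCCTAGAGGATGGTTGCGACTGGTGTA-3'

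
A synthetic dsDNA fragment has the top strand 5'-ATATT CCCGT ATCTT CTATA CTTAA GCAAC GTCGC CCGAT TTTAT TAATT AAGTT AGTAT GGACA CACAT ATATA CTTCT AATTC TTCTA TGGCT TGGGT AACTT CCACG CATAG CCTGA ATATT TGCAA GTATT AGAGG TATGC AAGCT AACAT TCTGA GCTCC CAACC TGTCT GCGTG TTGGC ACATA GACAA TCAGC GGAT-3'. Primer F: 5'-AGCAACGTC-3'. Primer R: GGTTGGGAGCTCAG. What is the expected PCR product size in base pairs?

Forward primer AGCAACGTC is found on the top strand at positions 25–33.
Reverse complement of the reverse primer: CTGAGCTCCCAACC. This occurs on the top strand at positions 157–170.
Product length = (reverse-primer end) − (forward-primer start) + 1 = 170 − 25 + 1 = 146 bp.

146 bp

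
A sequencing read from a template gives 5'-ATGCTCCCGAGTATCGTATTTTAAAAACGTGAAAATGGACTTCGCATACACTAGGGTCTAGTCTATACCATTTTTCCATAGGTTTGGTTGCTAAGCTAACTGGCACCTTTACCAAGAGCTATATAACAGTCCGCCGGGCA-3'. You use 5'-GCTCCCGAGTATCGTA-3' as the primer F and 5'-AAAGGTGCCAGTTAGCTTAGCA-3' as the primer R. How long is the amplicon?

108 bp

Forward primer GCTCCCGAGTATCGTA is found on the top strand at positions 3–18.
Taking the reverse complement of AAAGGTGCCAGTTAGCTTAGCA gives TGCTAAGCTAACTGGCACCTTT, found at positions 89–110 on the template; the primer anneals here to the top strand with its 3' end pointing upstream.
Amplicon spans positions 3–110: 108 bp.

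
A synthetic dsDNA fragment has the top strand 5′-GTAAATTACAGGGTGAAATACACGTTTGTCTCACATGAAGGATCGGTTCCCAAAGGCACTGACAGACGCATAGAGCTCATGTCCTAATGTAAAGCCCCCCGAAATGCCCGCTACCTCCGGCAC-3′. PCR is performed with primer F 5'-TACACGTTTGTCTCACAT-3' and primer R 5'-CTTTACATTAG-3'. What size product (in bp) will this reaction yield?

The forward primer matches the template at positions 19–36.
The reverse primer's reverse complement is CTAATGTAAAG, which matches the template at positions 84–94.
Product length = (reverse-primer end) − (forward-primer start) + 1 = 94 − 19 + 1 = 76 bp.

76 bp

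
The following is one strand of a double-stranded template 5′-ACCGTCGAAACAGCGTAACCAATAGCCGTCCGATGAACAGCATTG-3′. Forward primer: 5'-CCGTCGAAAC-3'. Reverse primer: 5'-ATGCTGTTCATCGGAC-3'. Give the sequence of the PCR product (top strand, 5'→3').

5'-CCGTCGAAACAGCGTAACCAATAGCCGTCCGATGAACAGCAT-3'

The forward primer matches the template at positions 2–11.
The reverse primer's reverse complement is GTCCGATGAACAGCAT, which matches the template at positions 28–43.
The product is the template from position 2 through 43 (42 bp).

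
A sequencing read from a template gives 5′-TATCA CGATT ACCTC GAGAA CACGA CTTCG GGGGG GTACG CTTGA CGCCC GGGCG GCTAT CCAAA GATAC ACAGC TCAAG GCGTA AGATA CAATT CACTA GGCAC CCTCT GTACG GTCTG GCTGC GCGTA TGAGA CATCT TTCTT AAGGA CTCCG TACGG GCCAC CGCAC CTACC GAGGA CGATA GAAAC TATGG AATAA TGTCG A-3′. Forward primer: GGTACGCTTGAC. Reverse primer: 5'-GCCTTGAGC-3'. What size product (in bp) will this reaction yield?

48 bp

Forward primer GGTACGCTTGAC is found on the top strand at positions 35–46.
Reverse complement of the reverse primer: GCTCAAGGC. This occurs on the top strand at positions 74–82.
The product runs from position 35 to position 82, so its length is 82 − 35 + 1 = 48 bp.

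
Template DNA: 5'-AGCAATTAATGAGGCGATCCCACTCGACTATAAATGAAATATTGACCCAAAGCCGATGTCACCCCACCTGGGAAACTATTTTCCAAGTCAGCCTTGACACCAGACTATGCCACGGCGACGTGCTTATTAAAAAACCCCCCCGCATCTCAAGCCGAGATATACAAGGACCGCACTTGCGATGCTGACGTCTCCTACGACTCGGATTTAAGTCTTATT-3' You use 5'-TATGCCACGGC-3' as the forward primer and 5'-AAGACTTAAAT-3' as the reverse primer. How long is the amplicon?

108 bp

The forward primer matches the template at positions 106–116.
Reverse complement of the reverse primer: ATTTAAGTCTT. This occurs on the top strand at positions 203–213.
Amplicon spans positions 106–213: 108 bp.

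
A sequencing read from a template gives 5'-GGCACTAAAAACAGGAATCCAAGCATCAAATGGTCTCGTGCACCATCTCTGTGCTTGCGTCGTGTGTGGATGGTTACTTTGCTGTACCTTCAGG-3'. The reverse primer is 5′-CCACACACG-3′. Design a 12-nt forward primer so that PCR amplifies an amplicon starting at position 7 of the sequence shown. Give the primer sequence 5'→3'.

The reverse primer's reverse complement CGTGTGTGG matches the template at positions 61–69; the product starts at position 7.
The forward primer is identical to the top strand over positions 7–18: AAAAACAGGAAT.

5'-AAAAACAGGAAT-3'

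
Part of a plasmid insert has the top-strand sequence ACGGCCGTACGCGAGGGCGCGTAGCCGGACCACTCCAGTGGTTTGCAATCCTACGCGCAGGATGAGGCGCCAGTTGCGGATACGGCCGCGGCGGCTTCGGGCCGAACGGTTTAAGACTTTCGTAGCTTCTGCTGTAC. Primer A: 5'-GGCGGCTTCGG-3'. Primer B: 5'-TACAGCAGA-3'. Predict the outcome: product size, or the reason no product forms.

Primer A (GGCGGCTTCGG) matches the top strand at positions 90–100; it acts as a forward primer.
Primer B's reverse complement is TCTGCTGTA, matching the top strand at positions 128–136; it acts as a reverse primer.
The 3' ends face each other across positions 90–136, giving a 47 bp product.

Yes — a 47 bp product.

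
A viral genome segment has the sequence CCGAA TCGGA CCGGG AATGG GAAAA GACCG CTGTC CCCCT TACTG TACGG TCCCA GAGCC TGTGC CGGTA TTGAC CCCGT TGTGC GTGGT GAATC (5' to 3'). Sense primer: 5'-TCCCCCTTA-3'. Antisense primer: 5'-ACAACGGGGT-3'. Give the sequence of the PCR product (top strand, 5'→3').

Scanning the template, TCCCCCTTA occurs at positions 34–42; this primer anneals to the bottom strand there with its 3' end pointing downstream.
Taking the reverse complement of ACAACGGGGT gives ACCCCGTTGT, found at positions 74–83 on the template; the primer anneals here to the top strand with its 3' end pointing upstream.
The product is the template from position 34 through 83 (50 bp).

5'-TCCCCCTTACTGTACGGTCCCAGAGCCTGTGCCGGTATTGACCCCGTTGT-3'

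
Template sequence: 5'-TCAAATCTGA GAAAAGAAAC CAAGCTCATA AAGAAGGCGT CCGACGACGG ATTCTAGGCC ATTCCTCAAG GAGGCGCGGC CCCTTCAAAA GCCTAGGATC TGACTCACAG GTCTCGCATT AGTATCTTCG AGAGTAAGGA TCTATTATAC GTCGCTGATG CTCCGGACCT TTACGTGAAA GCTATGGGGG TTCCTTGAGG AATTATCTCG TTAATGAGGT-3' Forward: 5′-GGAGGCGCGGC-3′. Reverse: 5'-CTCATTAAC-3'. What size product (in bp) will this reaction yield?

The forward primer matches the template at positions 70–80.
Taking the reverse complement of CTCATTAAC gives GTTAATGAG, found at positions 210–218 on the template; the primer anneals here to the top strand with its 3' end pointing upstream.
Amplicon spans positions 70–218: 149 bp.

149 bp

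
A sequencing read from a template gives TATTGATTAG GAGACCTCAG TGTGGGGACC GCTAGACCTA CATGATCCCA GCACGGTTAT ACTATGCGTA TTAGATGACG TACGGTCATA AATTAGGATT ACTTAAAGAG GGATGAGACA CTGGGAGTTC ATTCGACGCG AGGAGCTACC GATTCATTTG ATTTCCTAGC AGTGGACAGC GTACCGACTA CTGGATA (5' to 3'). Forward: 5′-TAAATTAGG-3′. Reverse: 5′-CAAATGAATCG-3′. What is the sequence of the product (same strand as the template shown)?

Scanning the template, TAAATTAGG occurs at positions 89–97; this primer anneals to the bottom strand there with its 3' end pointing downstream.
The reverse primer's reverse complement is CGATTCATTTG, which matches the template at positions 150–160.
The product is the template from position 89 through 160 (72 bp).

5'-TAAATTAGGATTACTTAAAGAGGGATGAGACACTGGGAGTTCATTCGACGCGAGGAGCTACCGATTCATTTG-3'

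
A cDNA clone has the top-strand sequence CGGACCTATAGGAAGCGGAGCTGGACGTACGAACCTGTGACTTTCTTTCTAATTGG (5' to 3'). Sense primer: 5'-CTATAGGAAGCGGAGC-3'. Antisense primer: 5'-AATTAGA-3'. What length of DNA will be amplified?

49 bp

Scanning the template, CTATAGGAAGCGGAGC occurs at positions 6–21; this primer anneals to the bottom strand there with its 3' end pointing downstream.
Taking the reverse complement of AATTAGA gives TCTAATT, found at positions 48–54 on the template; the primer anneals here to the top strand with its 3' end pointing upstream.
The product runs from position 6 to position 54, so its length is 54 − 6 + 1 = 49 bp.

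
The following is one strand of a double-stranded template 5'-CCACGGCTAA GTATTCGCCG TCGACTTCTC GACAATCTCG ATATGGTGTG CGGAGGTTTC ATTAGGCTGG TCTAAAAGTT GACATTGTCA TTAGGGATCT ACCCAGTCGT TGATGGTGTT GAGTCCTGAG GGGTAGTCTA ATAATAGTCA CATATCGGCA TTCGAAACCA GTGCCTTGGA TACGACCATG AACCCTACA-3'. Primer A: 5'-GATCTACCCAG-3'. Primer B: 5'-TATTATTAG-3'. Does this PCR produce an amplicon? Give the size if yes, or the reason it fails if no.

Yes — a 51 bp product.

Primer A (GATCTACCCAG) matches the top strand at positions 96–106; it acts as a forward primer.
Primer B's reverse complement is CTAATAATA, matching the top strand at positions 138–146; it acts as a reverse primer.
The 3' ends face each other across positions 96–146, giving a 51 bp product.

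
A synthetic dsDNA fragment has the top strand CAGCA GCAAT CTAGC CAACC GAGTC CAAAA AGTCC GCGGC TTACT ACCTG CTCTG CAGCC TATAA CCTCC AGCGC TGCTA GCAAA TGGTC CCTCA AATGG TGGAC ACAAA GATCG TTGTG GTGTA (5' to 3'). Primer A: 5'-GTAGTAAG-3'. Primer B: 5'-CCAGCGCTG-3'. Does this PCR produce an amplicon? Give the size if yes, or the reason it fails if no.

Primer A (GTAGTAAG) has reverse complement CTTACTAC, which matches the top strand at positions 40–47; primer A anneals to the top strand there with its 3' end pointing upstream toward position 40.
Primer B (CCAGCGCTG) matches the top strand directly at positions 69–77; it anneals to the bottom strand with its 3' end pointing downstream toward position 77.
The 3' ends diverge (primer A extends toward position 1, primer B toward position 125), so the primers never converge on a shared product.

No product — the primers' 3' ends point away from each other.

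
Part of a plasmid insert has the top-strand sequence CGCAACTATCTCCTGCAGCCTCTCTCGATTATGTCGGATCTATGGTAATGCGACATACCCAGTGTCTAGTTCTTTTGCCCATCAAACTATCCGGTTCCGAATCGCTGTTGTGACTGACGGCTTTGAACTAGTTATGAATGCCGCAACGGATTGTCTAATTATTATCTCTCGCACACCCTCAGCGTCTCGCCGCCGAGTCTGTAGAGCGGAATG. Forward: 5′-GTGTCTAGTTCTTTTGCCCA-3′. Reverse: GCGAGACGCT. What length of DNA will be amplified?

129 bp

Scanning the template, GTGTCTAGTTCTTTTGCCCA occurs at positions 62–81; this primer anneals to the bottom strand there with its 3' end pointing downstream.
The reverse primer's reverse complement is AGCGTCTCGC, which matches the template at positions 181–190.
Product length = (reverse-primer end) − (forward-primer start) + 1 = 190 − 62 + 1 = 129 bp.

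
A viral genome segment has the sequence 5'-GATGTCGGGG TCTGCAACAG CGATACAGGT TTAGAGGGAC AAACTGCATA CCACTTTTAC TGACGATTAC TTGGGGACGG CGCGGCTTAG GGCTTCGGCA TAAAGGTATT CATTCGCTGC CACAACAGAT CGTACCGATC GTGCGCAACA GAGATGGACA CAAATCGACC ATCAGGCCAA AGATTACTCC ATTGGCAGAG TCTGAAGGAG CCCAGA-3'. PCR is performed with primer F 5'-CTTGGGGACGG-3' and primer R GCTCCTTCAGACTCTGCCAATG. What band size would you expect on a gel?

142 bp

The forward primer matches the template at positions 70–80.
The reverse primer's reverse complement is CATTGGCAGAGTCTGAAGGAGC, which matches the template at positions 190–211.
Product length = (reverse-primer end) − (forward-primer start) + 1 = 211 − 70 + 1 = 142 bp.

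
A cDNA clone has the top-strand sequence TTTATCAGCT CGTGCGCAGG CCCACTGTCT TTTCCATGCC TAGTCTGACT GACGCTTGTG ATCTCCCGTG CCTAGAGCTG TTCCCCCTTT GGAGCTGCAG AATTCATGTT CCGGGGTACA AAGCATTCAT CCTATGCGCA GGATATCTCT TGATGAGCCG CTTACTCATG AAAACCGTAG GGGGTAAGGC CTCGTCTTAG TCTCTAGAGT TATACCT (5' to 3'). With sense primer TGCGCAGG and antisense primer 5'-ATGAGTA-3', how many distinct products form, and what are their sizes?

Two products: 157 bp, 35 bp

The forward primer TGCGCAGG matches the top strand at positions 13–20, 135–142.
The reverse primer's reverse complement is TACTCAT, matching at positions 163–169.
Each forward site pairs with the reverse site to give a product ending at position 169: sizes 157, 35 bp.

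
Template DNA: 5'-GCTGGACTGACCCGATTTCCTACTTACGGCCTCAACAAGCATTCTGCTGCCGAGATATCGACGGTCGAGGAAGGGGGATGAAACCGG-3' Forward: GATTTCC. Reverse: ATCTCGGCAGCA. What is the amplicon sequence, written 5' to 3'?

5'-GATTTCCTACTTACGGCCTCAACAAGCATTCTGCTGCCGAGAT-3'

Scanning the template, GATTTCC occurs at positions 14–20; this primer anneals to the bottom strand there with its 3' end pointing downstream.
Reverse complement of the reverse primer: TGCTGCCGAGAT. This occurs on the top strand at positions 45–56.
The product is the template from position 14 through 56 (43 bp).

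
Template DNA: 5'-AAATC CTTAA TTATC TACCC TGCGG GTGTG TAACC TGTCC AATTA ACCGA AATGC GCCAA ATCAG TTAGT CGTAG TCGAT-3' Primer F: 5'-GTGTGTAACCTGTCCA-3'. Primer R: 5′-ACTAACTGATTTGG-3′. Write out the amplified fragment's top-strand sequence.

5'-GTGTGTAACCTGTCCAATTAACCGAAATGCGCCAAATCAGTTAGT-3'

Scanning the template, GTGTGTAACCTGTCCA occurs at positions 26–41; this primer anneals to the bottom strand there with its 3' end pointing downstream.
Taking the reverse complement of ACTAACTGATTTGG gives CCAAATCAGTTAGT, found at positions 57–70 on the template; the primer anneals here to the top strand with its 3' end pointing upstream.
The product is the template from position 26 through 70 (45 bp).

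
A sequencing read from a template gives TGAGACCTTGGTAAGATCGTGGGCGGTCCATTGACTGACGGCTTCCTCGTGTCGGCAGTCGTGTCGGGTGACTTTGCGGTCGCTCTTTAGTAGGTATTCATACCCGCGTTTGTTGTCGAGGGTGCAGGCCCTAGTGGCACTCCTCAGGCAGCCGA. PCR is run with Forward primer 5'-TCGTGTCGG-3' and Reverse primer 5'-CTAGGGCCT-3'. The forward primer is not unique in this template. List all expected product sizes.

88 bp, 76 bp

The forward primer TCGTGTCGG matches the top strand at positions 47–55, 59–67.
The reverse primer's reverse complement is AGGCCCTAG, matching at positions 126–134.
Each forward site pairs with the reverse site to give a product ending at position 134: sizes 88, 76 bp.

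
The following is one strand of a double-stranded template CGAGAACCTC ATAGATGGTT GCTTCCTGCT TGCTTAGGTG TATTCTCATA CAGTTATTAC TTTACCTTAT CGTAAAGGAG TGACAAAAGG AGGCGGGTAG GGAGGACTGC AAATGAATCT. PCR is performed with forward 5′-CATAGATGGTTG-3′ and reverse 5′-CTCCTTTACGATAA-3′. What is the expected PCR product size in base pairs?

Scanning the template, CATAGATGGTTG occurs at positions 10–21; this primer anneals to the bottom strand there with its 3' end pointing downstream.
The reverse primer's reverse complement is TTATCGTAAAGGAG, which matches the template at positions 67–80.
Product length = (reverse-primer end) − (forward-primer start) + 1 = 80 − 10 + 1 = 71 bp.

71 bp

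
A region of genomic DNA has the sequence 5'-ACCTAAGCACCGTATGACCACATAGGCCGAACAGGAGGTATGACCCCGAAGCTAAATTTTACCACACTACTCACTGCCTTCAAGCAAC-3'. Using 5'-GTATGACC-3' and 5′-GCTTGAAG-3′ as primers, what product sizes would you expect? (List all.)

The forward primer GTATGACC matches the top strand at positions 12–19, 38–45.
The reverse primer's reverse complement is CTTCAAGC, matching at positions 78–85.
Each forward site pairs with the reverse site to give a product ending at position 85: sizes 74, 48 bp.

74 bp, 48 bp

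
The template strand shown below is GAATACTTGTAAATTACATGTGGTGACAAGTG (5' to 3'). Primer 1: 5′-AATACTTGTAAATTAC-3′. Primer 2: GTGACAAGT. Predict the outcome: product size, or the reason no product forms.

Primer 1 (AATACTTGTAAATTAC) matches the top strand at positions 2–17 (3' end points downstream).
Primer 2 (GTGACAAGT) also matches the top strand directly, at positions 23–31 — its reverse complement ACTTGTCAC is not present.
Both primers anneal to the bottom strand with 3' ends pointing the same way, so neither can prime synthesis back toward the other.

No product — both primers anneal to the same strand and extend in the same direction.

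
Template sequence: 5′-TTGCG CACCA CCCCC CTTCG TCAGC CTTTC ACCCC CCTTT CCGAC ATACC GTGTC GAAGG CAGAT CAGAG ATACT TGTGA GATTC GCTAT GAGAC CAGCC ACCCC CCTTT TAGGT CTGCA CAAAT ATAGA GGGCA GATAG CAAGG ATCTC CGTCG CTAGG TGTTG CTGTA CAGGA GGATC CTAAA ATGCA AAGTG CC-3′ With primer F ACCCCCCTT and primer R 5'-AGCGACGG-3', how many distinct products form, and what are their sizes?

Three products: 148 bp, 127 bp, 57 bp

The forward primer ACCCCCCTT matches the top strand at positions 10–18, 31–39, 101–109.
The reverse primer's reverse complement is CCGTCGCT, matching at positions 150–157.
Each forward site pairs with the reverse site to give a product ending at position 157: sizes 148, 127, 57 bp.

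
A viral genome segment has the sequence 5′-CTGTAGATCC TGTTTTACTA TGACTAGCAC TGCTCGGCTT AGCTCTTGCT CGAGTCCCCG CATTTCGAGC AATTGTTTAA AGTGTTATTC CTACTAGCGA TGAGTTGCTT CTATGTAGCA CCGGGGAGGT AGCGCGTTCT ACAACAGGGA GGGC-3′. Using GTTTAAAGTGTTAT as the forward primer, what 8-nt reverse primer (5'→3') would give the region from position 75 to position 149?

The product's 3' end on the top strand is position 149.
The reverse primer anneals to the top strand over positions 142–149, i.e. to CAACAGGG.
Its sequence written 5'→3' is the reverse complement: CCCTGTTG.

5'-CCCTGTTG-3'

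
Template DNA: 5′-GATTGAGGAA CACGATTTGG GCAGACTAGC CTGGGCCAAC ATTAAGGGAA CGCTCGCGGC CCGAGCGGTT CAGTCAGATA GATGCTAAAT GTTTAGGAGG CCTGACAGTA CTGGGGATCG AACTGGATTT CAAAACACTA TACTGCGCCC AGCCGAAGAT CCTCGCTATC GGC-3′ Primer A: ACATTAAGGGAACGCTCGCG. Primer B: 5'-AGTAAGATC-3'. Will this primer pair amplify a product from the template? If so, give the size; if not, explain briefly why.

No product — primer B has no binding site in the template.

Primer B (AGTAAGATC) does not match the top strand, and its reverse complement GATCTTACT does not match either.
With no annealing site for primer B, no amplification occurs.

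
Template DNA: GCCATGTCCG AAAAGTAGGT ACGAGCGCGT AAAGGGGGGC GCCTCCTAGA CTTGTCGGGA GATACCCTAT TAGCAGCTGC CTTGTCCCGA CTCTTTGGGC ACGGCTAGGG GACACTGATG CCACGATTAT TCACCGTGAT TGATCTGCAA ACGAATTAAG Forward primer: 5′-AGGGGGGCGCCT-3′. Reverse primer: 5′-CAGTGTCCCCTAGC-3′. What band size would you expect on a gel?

The forward primer matches the template at positions 33–44.
The reverse primer's reverse complement is GCTAGGGGACACTG, which matches the template at positions 104–117.
The product runs from position 33 to position 117, so its length is 117 − 33 + 1 = 85 bp.

85 bp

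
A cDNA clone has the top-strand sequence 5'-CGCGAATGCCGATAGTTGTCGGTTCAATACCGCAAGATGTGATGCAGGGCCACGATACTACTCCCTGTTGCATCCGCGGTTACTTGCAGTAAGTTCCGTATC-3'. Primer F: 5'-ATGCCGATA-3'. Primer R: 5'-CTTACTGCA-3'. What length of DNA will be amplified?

88 bp

The forward primer matches the template at positions 6–14.
Taking the reverse complement of CTTACTGCA gives TGCAGTAAG, found at positions 85–93 on the template; the primer anneals here to the top strand with its 3' end pointing upstream.
Amplicon spans positions 6–93: 88 bp.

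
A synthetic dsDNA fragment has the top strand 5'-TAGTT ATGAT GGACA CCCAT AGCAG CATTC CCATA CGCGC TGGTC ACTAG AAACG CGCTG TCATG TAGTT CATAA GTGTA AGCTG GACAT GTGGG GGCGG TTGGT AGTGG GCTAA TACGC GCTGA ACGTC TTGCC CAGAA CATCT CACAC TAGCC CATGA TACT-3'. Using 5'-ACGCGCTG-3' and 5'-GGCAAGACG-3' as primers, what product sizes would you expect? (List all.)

The forward primer ACGCGCTG matches the top strand at positions 35–42, 53–60, 117–124.
The reverse primer's reverse complement is CGTCTTGCC, matching at positions 127–135.
Each forward site pairs with the reverse site to give a product ending at position 135: sizes 101, 83, 19 bp.

101 bp, 83 bp, 19 bp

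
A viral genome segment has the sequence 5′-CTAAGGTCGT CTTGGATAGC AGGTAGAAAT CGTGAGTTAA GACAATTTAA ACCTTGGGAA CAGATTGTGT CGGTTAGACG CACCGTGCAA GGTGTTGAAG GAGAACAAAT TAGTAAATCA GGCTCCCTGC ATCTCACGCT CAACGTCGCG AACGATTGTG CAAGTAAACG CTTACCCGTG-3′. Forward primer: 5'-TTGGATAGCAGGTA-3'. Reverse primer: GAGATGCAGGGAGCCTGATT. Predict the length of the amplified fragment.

124 bp

Forward primer TTGGATAGCAGGTA is found on the top strand at positions 12–25.
Reverse complement of the reverse primer: AATCAGGCTCCCTGCATCTC. This occurs on the top strand at positions 116–135.
Amplicon spans positions 12–135: 124 bp.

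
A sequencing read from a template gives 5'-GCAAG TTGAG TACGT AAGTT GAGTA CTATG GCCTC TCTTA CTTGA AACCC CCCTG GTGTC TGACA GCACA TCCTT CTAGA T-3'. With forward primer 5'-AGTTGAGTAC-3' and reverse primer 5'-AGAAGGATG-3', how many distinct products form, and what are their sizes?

Two products: 74 bp, 61 bp

The forward primer AGTTGAGTAC matches the top strand at positions 4–13, 17–26.
The reverse primer's reverse complement is CATCCTTCT, matching at positions 69–77.
Each forward site pairs with the reverse site to give a product ending at position 77: sizes 74, 61 bp.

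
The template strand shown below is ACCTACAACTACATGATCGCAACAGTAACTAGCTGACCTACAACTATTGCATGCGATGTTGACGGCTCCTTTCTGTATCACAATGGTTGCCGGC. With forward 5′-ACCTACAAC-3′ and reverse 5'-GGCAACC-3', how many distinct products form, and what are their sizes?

The forward primer ACCTACAAC matches the top strand at positions 1–9, 36–44.
The reverse primer's reverse complement is GGTTGCC, matching at positions 85–91.
Each forward site pairs with the reverse site to give a product ending at position 91: sizes 91, 56 bp.

Two products: 91 bp, 56 bp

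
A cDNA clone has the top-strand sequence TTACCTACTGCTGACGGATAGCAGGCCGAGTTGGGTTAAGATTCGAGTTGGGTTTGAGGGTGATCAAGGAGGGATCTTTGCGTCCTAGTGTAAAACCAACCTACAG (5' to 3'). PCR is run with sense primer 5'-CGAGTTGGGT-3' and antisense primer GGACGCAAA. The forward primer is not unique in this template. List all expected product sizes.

The forward primer CGAGTTGGGT matches the top strand at positions 27–36, 44–53.
The reverse primer's reverse complement is TTTGCGTCC, matching at positions 77–85.
Each forward site pairs with the reverse site to give a product ending at position 85: sizes 59, 42 bp.

59 bp, 42 bp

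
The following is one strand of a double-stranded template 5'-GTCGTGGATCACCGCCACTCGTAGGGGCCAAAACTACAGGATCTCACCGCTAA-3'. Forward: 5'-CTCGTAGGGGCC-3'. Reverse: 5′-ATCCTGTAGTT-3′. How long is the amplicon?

The forward primer matches the template at positions 18–29.
The reverse primer's reverse complement is AACTACAGGAT, which matches the template at positions 32–42.
The product runs from position 18 to position 42, so its length is 42 − 18 + 1 = 25 bp.

25 bp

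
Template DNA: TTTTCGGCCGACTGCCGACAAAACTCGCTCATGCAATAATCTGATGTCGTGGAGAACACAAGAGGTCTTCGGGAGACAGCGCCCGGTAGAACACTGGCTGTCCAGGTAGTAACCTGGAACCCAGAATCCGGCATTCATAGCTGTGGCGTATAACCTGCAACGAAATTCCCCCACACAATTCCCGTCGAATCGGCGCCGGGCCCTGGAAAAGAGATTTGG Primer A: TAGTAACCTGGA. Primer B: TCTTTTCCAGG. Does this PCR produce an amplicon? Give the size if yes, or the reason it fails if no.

Yes — a 106 bp product.

Primer A (TAGTAACCTGGA) matches the top strand at positions 107–118; it acts as a forward primer.
Primer B's reverse complement is CCTGGAAAAGA, matching the top strand at positions 202–212; it acts as a reverse primer.
The 3' ends face each other across positions 107–212, giving a 106 bp product.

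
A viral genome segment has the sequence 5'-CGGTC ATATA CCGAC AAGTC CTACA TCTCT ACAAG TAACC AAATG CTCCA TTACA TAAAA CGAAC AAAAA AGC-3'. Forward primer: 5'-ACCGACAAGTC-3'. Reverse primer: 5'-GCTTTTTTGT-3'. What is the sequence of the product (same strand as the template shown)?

5'-ACCGACAAGTCCTACATCTCTACAAGTAACCAAATGCTCCATTACATAAAACGAACAAAAAAGC-3'

Scanning the template, ACCGACAAGTC occurs at positions 10–20; this primer anneals to the bottom strand there with its 3' end pointing downstream.
The reverse primer's reverse complement is ACAAAAAAGC, which matches the template at positions 64–73.
The product is the template from position 10 through 73 (64 bp).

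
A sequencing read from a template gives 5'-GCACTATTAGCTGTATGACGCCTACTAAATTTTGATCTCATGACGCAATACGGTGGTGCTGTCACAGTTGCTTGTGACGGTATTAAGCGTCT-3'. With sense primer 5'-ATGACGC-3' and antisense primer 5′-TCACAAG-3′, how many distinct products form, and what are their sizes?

Two products: 63 bp, 38 bp

The forward primer ATGACGC matches the top strand at positions 15–21, 40–46.
The reverse primer's reverse complement is CTTGTGA, matching at positions 71–77.
Each forward site pairs with the reverse site to give a product ending at position 77: sizes 63, 38 bp.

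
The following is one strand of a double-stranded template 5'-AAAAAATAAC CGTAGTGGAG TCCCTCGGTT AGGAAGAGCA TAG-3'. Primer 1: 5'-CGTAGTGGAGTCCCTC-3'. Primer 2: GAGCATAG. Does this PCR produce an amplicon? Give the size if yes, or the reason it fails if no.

No product — both primers anneal to the same strand and extend in the same direction.

Primer 1 (CGTAGTGGAGTCCCTC) matches the top strand at positions 11–26 (3' end points downstream).
Primer 2 (GAGCATAG) also matches the top strand directly, at positions 36–43 — its reverse complement CTATGCTC is not present.
Both primers anneal to the bottom strand with 3' ends pointing the same way, so neither can prime synthesis back toward the other.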